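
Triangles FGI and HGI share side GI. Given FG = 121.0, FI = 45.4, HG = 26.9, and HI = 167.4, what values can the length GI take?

140.5 < GI < 166.4

From triangle FGI: |121.0 − 45.4| < GI < 121.0 + 45.4, i.e. 75.6 < GI < 166.4.
From triangle HGI: 140.5 < GI < 194.3.
Both must hold, so GI lies in the intersection.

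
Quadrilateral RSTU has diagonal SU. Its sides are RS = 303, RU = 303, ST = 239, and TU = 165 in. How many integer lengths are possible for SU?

329

From triangle RSU: 0 < SU < 606.
From triangle TSU: 74 < SU < 404.
Intersection: 74 < SU < 404, so integers 75 through 403: 329 values.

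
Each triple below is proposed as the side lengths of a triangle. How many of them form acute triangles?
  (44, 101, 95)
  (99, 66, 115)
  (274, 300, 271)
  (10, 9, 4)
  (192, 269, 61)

(44,101,95): 44²+95² = 10961 > 10201 = 101² → acute
(99,66,115): 66²+99² = 14157 > 13225 = 115² → acute
(274,300,271): 271²+274² = 148517 > 90000 = 300² → acute
(10,9,4): 4²+9² = 97 < 100 = 10² → obtuse
(192,269,61): 61+192 ≤ 269, not a triangle
3 of the 5 are acute.

3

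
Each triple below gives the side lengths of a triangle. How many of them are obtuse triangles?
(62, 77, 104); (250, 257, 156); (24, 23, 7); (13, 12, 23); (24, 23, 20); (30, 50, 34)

3

(62,77,104): 62²+77² = 9773 < 10816 = 104² → obtuse
(250,257,156): 156²+250² = 86836 > 66049 = 257² → acute
(24,23,7): 7²+23² = 578 > 576 = 24² → acute
(13,12,23): 12²+13² = 313 < 529 = 23² → obtuse
(24,23,20): 20²+23² = 929 > 576 = 24² → acute
(30,50,34): 30²+34² = 2056 < 2500 = 50² → obtuse
3 of the 6 are obtuse.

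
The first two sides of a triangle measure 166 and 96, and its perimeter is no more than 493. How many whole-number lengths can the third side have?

Triangle inequality: 70 < x < 262. Perimeter ≤ 493 gives x ≤ 493 − 166 − 96 = 231.
So 70 < x ≤ 231; integers 71 through 231: 161 values.

161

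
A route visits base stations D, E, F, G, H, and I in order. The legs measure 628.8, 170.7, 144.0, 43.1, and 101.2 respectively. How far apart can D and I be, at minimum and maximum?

169.8 ≤ DI ≤ 1087.8

The maximum is all hops collinear in one direction: 628.8 + 170.7 + 144.0 + 43.1 + 101.2 = 1087.8.
The longest hop is 628.8; the others sum to 459.0. Folding the others back against it leaves at least 628.8 − 459.0 = 169.8.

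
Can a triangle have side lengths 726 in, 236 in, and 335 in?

The longest side is 726, but the other two sum to only 571.
571 < 726, so the triangle inequality fails.

No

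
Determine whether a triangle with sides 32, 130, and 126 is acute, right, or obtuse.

right

Compare the square of the longest side to the sum of squares of the other two: 32² + 126² = 16900 = 130².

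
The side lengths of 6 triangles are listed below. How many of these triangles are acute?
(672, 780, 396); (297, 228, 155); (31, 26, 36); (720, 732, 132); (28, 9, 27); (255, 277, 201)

3

(672,780,396): 396²+672² = 608400 = 780² → right
(297,228,155): 155²+228² = 76009 < 88209 = 297² → obtuse
(31,26,36): 26²+31² = 1637 > 1296 = 36² → acute
(720,732,132): 132²+720² = 535824 = 732² → right
(28,9,27): 9²+27² = 810 > 784 = 28² → acute
(255,277,201): 201²+255² = 105426 > 76729 = 277² → acute
3 of the 6 are acute.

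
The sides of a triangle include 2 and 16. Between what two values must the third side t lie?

By the triangle inequality, t must be less than 2 + 16 = 18 and greater than |2 − 16| = 14.

14 < t < 18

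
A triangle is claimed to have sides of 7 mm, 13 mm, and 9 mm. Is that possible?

The longest side is 13, and the other two sum to 16.
Since 16 > 13, the triangle inequality holds.

Yes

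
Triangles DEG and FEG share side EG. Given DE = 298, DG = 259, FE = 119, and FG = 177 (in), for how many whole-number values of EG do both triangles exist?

237

From triangle DEG: 39 < EG < 557.
From triangle FEG: 58 < EG < 296.
Intersection: 58 < EG < 296, so integers 59 through 295: 237 values.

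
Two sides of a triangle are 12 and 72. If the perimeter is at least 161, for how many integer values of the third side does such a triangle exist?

Triangle inequality: 60 < x < 84. Perimeter ≥ 161 gives x ≥ 161 − 12 − 72 = 77.
So 77 ≤ x < 84; integers 77 through 83: 7 values.

7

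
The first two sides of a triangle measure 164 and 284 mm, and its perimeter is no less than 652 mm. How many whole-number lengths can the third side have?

244

Triangle inequality: 120 < x < 448. Perimeter ≥ 652 gives x ≥ 652 − 164 − 284 = 204.
So 204 ≤ x < 448; integers 204 through 447: 244 values.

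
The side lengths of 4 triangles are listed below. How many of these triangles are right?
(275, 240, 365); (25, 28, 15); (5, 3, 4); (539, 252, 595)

(275,240,365): 240²+275² = 133225 = 365² → right
(25,28,15): 15²+25² = 850 > 784 = 28² → acute
(5,3,4): 3²+4² = 25 = 5² → right
(539,252,595): 252²+539² = 354025 = 595² → right
3 of the 4 are right.

3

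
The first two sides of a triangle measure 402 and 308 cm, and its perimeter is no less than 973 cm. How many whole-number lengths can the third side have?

Triangle inequality: 94 < x < 710. Perimeter ≥ 973 gives x ≥ 973 − 402 − 308 = 263.
So 263 ≤ x < 710; integers 263 through 709: 447 values.

447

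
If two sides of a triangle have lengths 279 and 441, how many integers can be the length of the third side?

The third side lies in the open interval (162, 720).
Integers from 163 to 719 inclusive: 719 − 163 + 1 = 557.

557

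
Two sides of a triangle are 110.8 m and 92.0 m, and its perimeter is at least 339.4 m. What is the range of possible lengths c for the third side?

136.6 ≤ c < 202.8

Triangle inequality alone gives 18.8 < c < 202.8.
The perimeter condition gives c ≥ 339.4 − 110.8 − 92.0 = 136.6.
Intersecting the two: 136.6 ≤ c < 202.8.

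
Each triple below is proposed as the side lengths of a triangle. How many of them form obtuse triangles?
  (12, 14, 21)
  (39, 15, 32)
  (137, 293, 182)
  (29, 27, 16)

(12,14,21): 12²+14² = 340 < 441 = 21² → obtuse
(39,15,32): 15²+32² = 1249 < 1521 = 39² → obtuse
(137,293,182): 137²+182² = 51893 < 85849 = 293² → obtuse
(29,27,16): 16²+27² = 985 > 841 = 29² → acute
3 of the 4 are obtuse.

3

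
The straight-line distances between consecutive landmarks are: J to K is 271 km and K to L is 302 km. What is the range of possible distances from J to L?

31 ≤ JL ≤ 573 km

By the triangle inequality, |271 − 302| ≤ JL ≤ 271 + 302.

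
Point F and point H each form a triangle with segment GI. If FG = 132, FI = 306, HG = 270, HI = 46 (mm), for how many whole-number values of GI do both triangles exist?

From triangle FGI: 174 < GI < 438.
From triangle HGI: 224 < GI < 316.
Intersection: 224 < GI < 316, so integers 225 through 315: 91 values.

91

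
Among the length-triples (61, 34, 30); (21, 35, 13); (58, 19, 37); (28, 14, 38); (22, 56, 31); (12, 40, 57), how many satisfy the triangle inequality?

2

(30,34,61): 30+34 > 61 → valid
(13,21,35): 13+21 ≤ 35 → not valid
(19,37,58): 19+37 ≤ 58 → not valid
(14,28,38): 14+28 > 38 → valid
(22,31,56): 22+31 ≤ 56 → not valid
(12,40,57): 12+40 ≤ 57 → not valid
2 of the 6 triples form a triangle.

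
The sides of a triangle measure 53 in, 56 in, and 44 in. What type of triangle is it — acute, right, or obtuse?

acute

Compare the square of the longest side to the sum of squares of the other two: 44² + 53² = 4745 > 3136 = 56².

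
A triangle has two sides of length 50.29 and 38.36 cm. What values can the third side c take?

11.93 < c < 88.65 (cm)

By the triangle inequality, c must be less than 50.29 + 38.36 = 88.65 and greater than |50.29 − 38.36| = 11.93.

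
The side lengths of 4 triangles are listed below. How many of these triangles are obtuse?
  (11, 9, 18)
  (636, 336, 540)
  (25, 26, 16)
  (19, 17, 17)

1

(11,9,18): 9²+11² = 202 < 324 = 18² → obtuse
(636,336,540): 336²+540² = 404496 = 636² → right
(25,26,16): 16²+25² = 881 > 676 = 26² → acute
(19,17,17): 17²+17² = 578 > 361 = 19² → acute
1 of the 4 is obtuse.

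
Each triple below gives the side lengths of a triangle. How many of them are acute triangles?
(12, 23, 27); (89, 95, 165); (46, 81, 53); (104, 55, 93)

1

(12,23,27): 12²+23² = 673 < 729 = 27² → obtuse
(89,95,165): 89²+95² = 16946 < 27225 = 165² → obtuse
(46,81,53): 46²+53² = 4925 < 6561 = 81² → obtuse
(104,55,93): 55²+93² = 11674 > 10816 = 104² → acute
1 of the 4 is acute.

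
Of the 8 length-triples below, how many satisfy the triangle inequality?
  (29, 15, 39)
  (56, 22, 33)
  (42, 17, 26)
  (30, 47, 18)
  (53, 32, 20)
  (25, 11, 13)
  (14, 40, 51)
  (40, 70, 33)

(15,29,39): 15+29 > 39 → valid
(22,33,56): 22+33 ≤ 56 → not valid
(17,26,42): 17+26 > 42 → valid
(18,30,47): 18+30 > 47 → valid
(20,32,53): 20+32 ≤ 53 → not valid
(11,13,25): 11+13 ≤ 25 → not valid
(14,40,51): 14+40 > 51 → valid
(33,40,70): 33+40 > 70 → valid
5 of the 8 triples form a triangle.

5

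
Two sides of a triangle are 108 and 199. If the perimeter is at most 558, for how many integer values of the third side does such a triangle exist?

Triangle inequality: 91 < x < 307. Perimeter ≤ 558 gives x ≤ 558 − 108 − 199 = 251.
So 91 < x ≤ 251; integers 92 through 251: 160 values.

160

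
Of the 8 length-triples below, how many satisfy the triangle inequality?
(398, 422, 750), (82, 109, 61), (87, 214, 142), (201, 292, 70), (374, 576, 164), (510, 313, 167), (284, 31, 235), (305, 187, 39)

3

(398,422,750): 398+422 > 750 → valid
(61,82,109): 61+82 > 109 → valid
(87,142,214): 87+142 > 214 → valid
(70,201,292): 70+201 ≤ 292 → not valid
(164,374,576): 164+374 ≤ 576 → not valid
(167,313,510): 167+313 ≤ 510 → not valid
(31,235,284): 31+235 ≤ 284 → not valid
(39,187,305): 39+187 ≤ 305 → not valid
3 of the 8 triples form a triangle.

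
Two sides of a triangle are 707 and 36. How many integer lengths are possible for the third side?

71

The third side lies in the open interval (671, 743).
Integers from 672 to 742 inclusive: 742 − 672 + 1 = 71.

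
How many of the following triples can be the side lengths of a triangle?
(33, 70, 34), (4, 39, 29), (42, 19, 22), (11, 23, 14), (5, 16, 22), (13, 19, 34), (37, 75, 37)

(33,34,70): 33+34 ≤ 70 → not valid
(4,29,39): 4+29 ≤ 39 → not valid
(19,22,42): 19+22 ≤ 42 → not valid
(11,14,23): 11+14 > 23 → valid
(5,16,22): 5+16 ≤ 22 → not valid
(13,19,34): 13+19 ≤ 34 → not valid
(37,37,75): 37+37 ≤ 75 → not valid
1 of the 7 triples forms a triangle.

1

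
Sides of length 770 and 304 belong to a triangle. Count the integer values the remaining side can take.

The third side lies in the open interval (466, 1074).
Integers from 467 to 1073 inclusive: 1073 − 467 + 1 = 607.

607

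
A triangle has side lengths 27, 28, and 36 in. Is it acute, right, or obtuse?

Compare the square of the longest side to the sum of squares of the other two: 27² + 28² = 1513 > 1296 = 36².

acute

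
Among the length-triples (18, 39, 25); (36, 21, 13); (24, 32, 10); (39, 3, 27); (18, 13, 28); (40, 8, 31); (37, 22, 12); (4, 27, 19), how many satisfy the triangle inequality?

(18,25,39): 18+25 > 39 → valid
(13,21,36): 13+21 ≤ 36 → not valid
(10,24,32): 10+24 > 32 → valid
(3,27,39): 3+27 ≤ 39 → not valid
(13,18,28): 13+18 > 28 → valid
(8,31,40): 8+31 ≤ 40 → not valid
(12,22,37): 12+22 ≤ 37 → not valid
(4,19,27): 4+19 ≤ 27 → not valid
3 of the 8 triples form a triangle.

3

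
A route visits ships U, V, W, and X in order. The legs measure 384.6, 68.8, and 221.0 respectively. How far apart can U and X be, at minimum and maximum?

The maximum is all hops collinear in one direction: 384.6 + 68.8 + 221.0 = 674.4.
The longest hop is 384.6; the others sum to 289.8. Folding the others back against it leaves at least 384.6 − 289.8 = 94.8.

94.8 ≤ UX ≤ 674.4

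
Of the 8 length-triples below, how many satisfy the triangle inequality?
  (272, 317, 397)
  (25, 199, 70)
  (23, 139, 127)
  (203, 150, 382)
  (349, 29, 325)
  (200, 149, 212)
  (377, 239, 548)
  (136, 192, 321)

6

(272,317,397): 272+317 > 397 → valid
(25,70,199): 25+70 ≤ 199 → not valid
(23,127,139): 23+127 > 139 → valid
(150,203,382): 150+203 ≤ 382 → not valid
(29,325,349): 29+325 > 349 → valid
(149,200,212): 149+200 > 212 → valid
(239,377,548): 239+377 > 548 → valid
(136,192,321): 136+192 > 321 → valid
6 of the 8 triples form a triangle.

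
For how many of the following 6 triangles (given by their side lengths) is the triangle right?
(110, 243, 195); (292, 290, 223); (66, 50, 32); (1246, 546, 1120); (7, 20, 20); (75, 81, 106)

1

(110,243,195): 110²+195² = 50125 < 59049 = 243² → obtuse
(292,290,223): 223²+290² = 133829 > 85264 = 292² → acute
(66,50,32): 32²+50² = 3524 < 4356 = 66² → obtuse
(1246,546,1120): 546²+1120² = 1552516 = 1246² → right
(7,20,20): 7²+20² = 449 > 400 = 20² → acute
(75,81,106): 75²+81² = 12186 > 11236 = 106² → acute
1 of the 6 is right.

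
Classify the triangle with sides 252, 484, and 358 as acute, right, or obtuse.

Compare the square of the longest side to the sum of squares of the other two: 252² + 358² = 191668 < 234256 = 484².

obtuse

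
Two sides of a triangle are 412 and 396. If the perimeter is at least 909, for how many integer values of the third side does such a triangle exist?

707

Triangle inequality: 16 < x < 808. Perimeter ≥ 909 gives x ≥ 909 − 412 − 396 = 101.
So 101 ≤ x < 808; integers 101 through 807: 707 values.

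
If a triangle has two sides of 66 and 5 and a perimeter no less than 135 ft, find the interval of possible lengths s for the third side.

Triangle inequality alone gives 61 < s < 71.
The perimeter condition gives s ≥ 135 − 66 − 5 = 64.
Intersecting the two: 64 ≤ s < 71.

64 ≤ s < 71 ft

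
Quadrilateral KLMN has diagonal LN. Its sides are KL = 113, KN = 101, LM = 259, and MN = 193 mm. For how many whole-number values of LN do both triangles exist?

147

From triangle KLN: 12 < LN < 214.
From triangle MLN: 66 < LN < 452.
Intersection: 66 < LN < 214, so integers 67 through 213: 147 values.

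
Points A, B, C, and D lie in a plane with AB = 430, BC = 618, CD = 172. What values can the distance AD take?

16 ≤ AD ≤ 1220

The maximum is all hops collinear in one direction: 430 + 618 + 172 = 1220.
The longest hop is 618; the others sum to 602. Folding the others back against it leaves at least 618 − 602 = 16.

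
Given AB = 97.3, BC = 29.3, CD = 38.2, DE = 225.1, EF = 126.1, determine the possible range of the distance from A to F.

0 ≤ AF ≤ 516.0

The maximum is all hops collinear in one direction: 97.3 + 29.3 + 38.2 + 225.1 + 126.1 = 516.0.
The longest hop is 225.1; the others sum to 290.9. Since 225.1 ≤ 290.9, the path can fold back on itself completely, so the minimum distance is 0.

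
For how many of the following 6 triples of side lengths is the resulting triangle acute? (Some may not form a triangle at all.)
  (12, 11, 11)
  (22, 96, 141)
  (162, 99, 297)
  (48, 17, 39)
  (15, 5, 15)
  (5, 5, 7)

(12,11,11): 11²+11² = 242 > 144 = 12² → acute
(22,96,141): 22+96 ≤ 141, not a triangle
(162,99,297): 99+162 ≤ 297, not a triangle
(48,17,39): 17²+39² = 1810 < 2304 = 48² → obtuse
(15,5,15): 5²+15² = 250 > 225 = 15² → acute
(5,5,7): 5²+5² = 50 > 49 = 7² → acute
3 of the 6 are acute.

3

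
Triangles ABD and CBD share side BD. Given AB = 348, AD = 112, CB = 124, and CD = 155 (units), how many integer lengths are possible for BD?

From triangle ABD: 236 < BD < 460.
From triangle CBD: 31 < BD < 279.
Intersection: 236 < BD < 279, so integers 237 through 278: 42 values.

42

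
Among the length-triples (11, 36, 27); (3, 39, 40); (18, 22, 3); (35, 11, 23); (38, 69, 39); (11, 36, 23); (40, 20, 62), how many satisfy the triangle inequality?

(11,27,36): 11+27 > 36 → valid
(3,39,40): 3+39 > 40 → valid
(3,18,22): 3+18 ≤ 22 → not valid
(11,23,35): 11+23 ≤ 35 → not valid
(38,39,69): 38+39 > 69 → valid
(11,23,36): 11+23 ≤ 36 → not valid
(20,40,62): 20+40 ≤ 62 → not valid
3 of the 7 triples form a triangle.

3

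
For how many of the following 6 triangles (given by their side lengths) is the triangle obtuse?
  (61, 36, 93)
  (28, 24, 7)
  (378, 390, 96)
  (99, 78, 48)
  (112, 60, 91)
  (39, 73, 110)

5

(61,36,93): 36²+61² = 5017 < 8649 = 93² → obtuse
(28,24,7): 7²+24² = 625 < 784 = 28² → obtuse
(378,390,96): 96²+378² = 152100 = 390² → right
(99,78,48): 48²+78² = 8388 < 9801 = 99² → obtuse
(112,60,91): 60²+91² = 11881 < 12544 = 112² → obtuse
(39,73,110): 39²+73² = 6850 < 12100 = 110² → obtuse
5 of the 6 are obtuse.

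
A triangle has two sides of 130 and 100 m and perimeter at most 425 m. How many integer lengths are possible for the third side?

165

Triangle inequality: 30 < x < 230. Perimeter ≤ 425 gives x ≤ 425 − 130 − 100 = 195.
So 30 < x ≤ 195; integers 31 through 195: 165 values.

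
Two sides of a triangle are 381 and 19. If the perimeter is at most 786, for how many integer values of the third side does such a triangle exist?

Triangle inequality: 362 < x < 400. Perimeter ≤ 786 gives x ≤ 786 − 381 − 19 = 386.
So 362 < x ≤ 386; integers 363 through 386: 24 values.

24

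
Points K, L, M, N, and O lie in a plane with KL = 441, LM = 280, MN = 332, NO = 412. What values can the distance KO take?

0 ≤ KO ≤ 1465

The maximum is all hops collinear in one direction: 441 + 280 + 332 + 412 = 1465.
The longest hop is 441; the others sum to 1024. Since 441 ≤ 1024, the path can fold back on itself completely, so the minimum distance is 0.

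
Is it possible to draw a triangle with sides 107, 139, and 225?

Yes

The longest side is 225, and the other two sum to 246.
Since 246 > 225, the triangle inequality holds.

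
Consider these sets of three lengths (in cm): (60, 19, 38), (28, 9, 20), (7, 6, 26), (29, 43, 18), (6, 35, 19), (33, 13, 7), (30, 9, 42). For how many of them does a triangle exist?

(19,38,60): 19+38 ≤ 60 → not valid
(9,20,28): 9+20 > 28 → valid
(6,7,26): 6+7 ≤ 26 → not valid
(18,29,43): 18+29 > 43 → valid
(6,19,35): 6+19 ≤ 35 → not valid
(7,13,33): 7+13 ≤ 33 → not valid
(9,30,42): 9+30 ≤ 42 → not valid
2 of the 7 triples form a triangle.

2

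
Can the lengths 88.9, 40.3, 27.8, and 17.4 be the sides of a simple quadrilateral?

For a quadrilateral, each side must be shorter than the sum of the others.
Here the longest side is 88.9, but the remaining 3 sides sum to only 85.5.

No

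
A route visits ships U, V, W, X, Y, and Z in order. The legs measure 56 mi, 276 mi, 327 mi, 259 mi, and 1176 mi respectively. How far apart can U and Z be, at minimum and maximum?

The maximum is all hops collinear in one direction: 56 + 276 + 327 + 259 + 1176 = 2094.
The longest hop is 1176; the others sum to 918. Folding the others back against it leaves at least 1176 − 918 = 258.

258 ≤ UZ ≤ 2094 mi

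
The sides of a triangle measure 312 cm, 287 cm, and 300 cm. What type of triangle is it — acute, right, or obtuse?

Compare the square of the longest side to the sum of squares of the other two: 287² + 300² = 172369 > 97344 = 312².

acute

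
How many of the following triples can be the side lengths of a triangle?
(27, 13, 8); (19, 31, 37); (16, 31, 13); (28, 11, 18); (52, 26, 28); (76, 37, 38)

3

(8,13,27): 8+13 ≤ 27 → not valid
(19,31,37): 19+31 > 37 → valid
(13,16,31): 13+16 ≤ 31 → not valid
(11,18,28): 11+18 > 28 → valid
(26,28,52): 26+28 > 52 → valid
(37,38,76): 37+38 ≤ 76 → not valid
3 of the 6 triples form a triangle.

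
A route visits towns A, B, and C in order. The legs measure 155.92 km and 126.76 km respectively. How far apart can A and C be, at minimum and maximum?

29.16 ≤ AC ≤ 282.68 km

By the triangle inequality, |155.92 − 126.76| ≤ AC ≤ 155.92 + 126.76.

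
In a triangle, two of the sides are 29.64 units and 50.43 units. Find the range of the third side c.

By the triangle inequality, c must be less than 29.64 + 50.43 = 80.07 and greater than |29.64 − 50.43| = 20.79.

20.79 < c < 80.07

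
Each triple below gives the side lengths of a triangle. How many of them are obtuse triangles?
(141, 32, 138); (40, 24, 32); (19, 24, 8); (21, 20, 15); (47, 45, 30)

(141,32,138): 32²+138² = 20068 > 19881 = 141² → acute
(40,24,32): 24²+32² = 1600 = 40² → right
(19,24,8): 8²+19² = 425 < 576 = 24² → obtuse
(21,20,15): 15²+20² = 625 > 441 = 21² → acute
(47,45,30): 30²+45² = 2925 > 2209 = 47² → acute
1 of the 5 is obtuse.

1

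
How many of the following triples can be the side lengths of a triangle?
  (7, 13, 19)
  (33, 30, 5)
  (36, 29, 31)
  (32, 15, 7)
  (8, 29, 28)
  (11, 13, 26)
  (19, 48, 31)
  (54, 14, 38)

(7,13,19): 7+13 > 19 → valid
(5,30,33): 5+30 > 33 → valid
(29,31,36): 29+31 > 36 → valid
(7,15,32): 7+15 ≤ 32 → not valid
(8,28,29): 8+28 > 29 → valid
(11,13,26): 11+13 ≤ 26 → not valid
(19,31,48): 19+31 > 48 → valid
(14,38,54): 14+38 ≤ 54 → not valid
5 of the 8 triples form a triangle.

5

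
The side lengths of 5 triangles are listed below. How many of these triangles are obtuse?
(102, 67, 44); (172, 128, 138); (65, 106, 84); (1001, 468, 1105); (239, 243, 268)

(102,67,44): 44²+67² = 6425 < 10404 = 102² → obtuse
(172,128,138): 128²+138² = 35428 > 29584 = 172² → acute
(65,106,84): 65²+84² = 11281 > 11236 = 106² → acute
(1001,468,1105): 468²+1001² = 1221025 = 1105² → right
(239,243,268): 239²+243² = 116170 > 71824 = 268² → acute
1 of the 5 is obtuse.

1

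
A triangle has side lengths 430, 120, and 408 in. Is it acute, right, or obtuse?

Compare the square of the longest side to the sum of squares of the other two: 120² + 408² = 180864 < 184900 = 430².

obtuse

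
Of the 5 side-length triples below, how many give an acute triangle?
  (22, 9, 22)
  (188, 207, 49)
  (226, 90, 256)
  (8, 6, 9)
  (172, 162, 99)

(22,9,22): 9²+22² = 565 > 484 = 22² → acute
(188,207,49): 49²+188² = 37745 < 42849 = 207² → obtuse
(226,90,256): 90²+226² = 59176 < 65536 = 256² → obtuse
(8,6,9): 6²+8² = 100 > 81 = 9² → acute
(172,162,99): 99²+162² = 36045 > 29584 = 172² → acute
3 of the 5 are acute.

3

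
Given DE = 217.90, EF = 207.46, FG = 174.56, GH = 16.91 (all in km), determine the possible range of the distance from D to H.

0 ≤ DH ≤ 616.83 km

The maximum is all hops collinear in one direction: 217.90 + 207.46 + 174.56 + 16.91 = 616.83.
The longest hop is 217.90; the others sum to 398.93. Since 217.90 ≤ 398.93, the path can fold back on itself completely, so the minimum distance is 0.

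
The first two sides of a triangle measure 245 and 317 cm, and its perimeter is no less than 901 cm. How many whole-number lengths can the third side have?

223

Triangle inequality: 72 < x < 562. Perimeter ≥ 901 gives x ≥ 901 − 245 − 317 = 339.
So 339 ≤ x < 562; integers 339 through 561: 223 values.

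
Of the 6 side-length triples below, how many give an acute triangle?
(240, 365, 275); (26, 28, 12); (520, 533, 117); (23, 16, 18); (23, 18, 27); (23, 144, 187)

3

(240,365,275): 240²+275² = 133225 = 365² → right
(26,28,12): 12²+26² = 820 > 784 = 28² → acute
(520,533,117): 117²+520² = 284089 = 533² → right
(23,16,18): 16²+18² = 580 > 529 = 23² → acute
(23,18,27): 18²+23² = 853 > 729 = 27² → acute
(23,144,187): 23+144 ≤ 187, not a triangle
3 of the 6 are acute.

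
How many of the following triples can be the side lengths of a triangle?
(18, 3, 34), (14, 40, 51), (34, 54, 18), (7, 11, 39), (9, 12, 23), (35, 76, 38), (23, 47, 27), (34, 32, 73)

2

(3,18,34): 3+18 ≤ 34 → not valid
(14,40,51): 14+40 > 51 → valid
(18,34,54): 18+34 ≤ 54 → not valid
(7,11,39): 7+11 ≤ 39 → not valid
(9,12,23): 9+12 ≤ 23 → not valid
(35,38,76): 35+38 ≤ 76 → not valid
(23,27,47): 23+27 > 47 → valid
(32,34,73): 32+34 ≤ 73 → not valid
2 of the 8 triples form a triangle.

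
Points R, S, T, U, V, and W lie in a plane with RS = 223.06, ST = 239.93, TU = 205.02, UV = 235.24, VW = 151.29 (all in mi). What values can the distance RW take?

The maximum is all hops collinear in one direction: 223.06 + 239.93 + 205.02 + 235.24 + 151.29 = 1054.54.
The longest hop is 239.93; the others sum to 814.61. Since 239.93 ≤ 814.61, the path can fold back on itself completely, so the minimum distance is 0.

0 ≤ RW ≤ 1054.54 mi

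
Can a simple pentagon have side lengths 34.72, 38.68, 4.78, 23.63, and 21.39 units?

Yes

A pentagon exists iff every side is shorter than the sum of the others — equivalently, the longest side is less than the sum of the rest.
Longest side 38.68 < 84.52 (sum of the remaining 4), so yes.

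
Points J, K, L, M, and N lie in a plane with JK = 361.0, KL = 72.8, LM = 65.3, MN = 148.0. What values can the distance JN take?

74.9 ≤ JN ≤ 647.1

The maximum is all hops collinear in one direction: 361.0 + 72.8 + 65.3 + 148.0 = 647.1.
The longest hop is 361.0; the others sum to 286.1. Folding the others back against it leaves at least 361.0 − 286.1 = 74.9.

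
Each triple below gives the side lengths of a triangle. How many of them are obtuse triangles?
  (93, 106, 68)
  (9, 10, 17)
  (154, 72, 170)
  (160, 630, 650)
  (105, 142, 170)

(93,106,68): 68²+93² = 13273 > 11236 = 106² → acute
(9,10,17): 9²+10² = 181 < 289 = 17² → obtuse
(154,72,170): 72²+154² = 28900 = 170² → right
(160,630,650): 160²+630² = 422500 = 650² → right
(105,142,170): 105²+142² = 31189 > 28900 = 170² → acute
1 of the 5 is obtuse.

1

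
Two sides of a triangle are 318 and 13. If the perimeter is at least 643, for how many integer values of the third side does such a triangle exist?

19

Triangle inequality: 305 < x < 331. Perimeter ≥ 643 gives x ≥ 643 − 318 − 13 = 312.
So 312 ≤ x < 331; integers 312 through 330: 19 values.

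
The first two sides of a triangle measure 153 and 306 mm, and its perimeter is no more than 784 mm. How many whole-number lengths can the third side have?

Triangle inequality: 153 < x < 459. Perimeter ≤ 784 gives x ≤ 784 − 153 − 306 = 325.
So 153 < x ≤ 325; integers 154 through 325: 172 values.

172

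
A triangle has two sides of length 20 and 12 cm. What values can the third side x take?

8 < x < 32 (cm)

By the triangle inequality, x must be less than 20 + 12 = 32 and greater than |20 − 12| = 8.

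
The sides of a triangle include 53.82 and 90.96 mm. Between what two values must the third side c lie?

37.14 < c < 144.78

By the triangle inequality, c must be less than 53.82 + 90.96 = 144.78 and greater than |53.82 − 90.96| = 37.14.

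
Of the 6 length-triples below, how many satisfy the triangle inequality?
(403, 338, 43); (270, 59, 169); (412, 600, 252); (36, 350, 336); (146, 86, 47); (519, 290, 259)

3

(43,338,403): 43+338 ≤ 403 → not valid
(59,169,270): 59+169 ≤ 270 → not valid
(252,412,600): 252+412 > 600 → valid
(36,336,350): 36+336 > 350 → valid
(47,86,146): 47+86 ≤ 146 → not valid
(259,290,519): 259+290 > 519 → valid
3 of the 6 triples form a triangle.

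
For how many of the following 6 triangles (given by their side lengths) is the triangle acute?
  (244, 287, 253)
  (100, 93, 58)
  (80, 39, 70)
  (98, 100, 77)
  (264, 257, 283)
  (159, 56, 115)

(244,287,253): 244²+253² = 123545 > 82369 = 287² → acute
(100,93,58): 58²+93² = 12013 > 10000 = 100² → acute
(80,39,70): 39²+70² = 6421 > 6400 = 80² → acute
(98,100,77): 77²+98² = 15533 > 10000 = 100² → acute
(264,257,283): 257²+264² = 135745 > 80089 = 283² → acute
(159,56,115): 56²+115² = 16361 < 25281 = 159² → obtuse
5 of the 6 are acute.

5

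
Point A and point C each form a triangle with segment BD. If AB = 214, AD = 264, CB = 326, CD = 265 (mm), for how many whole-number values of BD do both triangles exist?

416

From triangle ABD: 50 < BD < 478.
From triangle CBD: 61 < BD < 591.
Intersection: 61 < BD < 478, so integers 62 through 477: 416 values.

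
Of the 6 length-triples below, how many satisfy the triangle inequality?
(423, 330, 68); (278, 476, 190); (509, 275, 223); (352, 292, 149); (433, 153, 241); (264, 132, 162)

(68,330,423): 68+330 ≤ 423 → not valid
(190,278,476): 190+278 ≤ 476 → not valid
(223,275,509): 223+275 ≤ 509 → not valid
(149,292,352): 149+292 > 352 → valid
(153,241,433): 153+241 ≤ 433 → not valid
(132,162,264): 132+162 > 264 → valid
2 of the 6 triples form a triangle.

2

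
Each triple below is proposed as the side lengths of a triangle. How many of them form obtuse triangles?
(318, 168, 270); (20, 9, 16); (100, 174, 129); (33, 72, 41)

3

(318,168,270): 168²+270² = 101124 = 318² → right
(20,9,16): 9²+16² = 337 < 400 = 20² → obtuse
(100,174,129): 100²+129² = 26641 < 30276 = 174² → obtuse
(33,72,41): 33²+41² = 2770 < 5184 = 72² → obtuse
3 of the 4 are obtuse.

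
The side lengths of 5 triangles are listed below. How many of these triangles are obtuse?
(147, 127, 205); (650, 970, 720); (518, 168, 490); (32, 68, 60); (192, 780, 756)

(147,127,205): 127²+147² = 37738 < 42025 = 205² → obtuse
(650,970,720): 650²+720² = 940900 = 970² → right
(518,168,490): 168²+490² = 268324 = 518² → right
(32,68,60): 32²+60² = 4624 = 68² → right
(192,780,756): 192²+756² = 608400 = 780² → right
1 of the 5 is obtuse.

1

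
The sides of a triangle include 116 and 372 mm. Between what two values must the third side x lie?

By the triangle inequality, x must be less than 116 + 372 = 488 and greater than |116 − 372| = 256.

256 < x < 488 (mm)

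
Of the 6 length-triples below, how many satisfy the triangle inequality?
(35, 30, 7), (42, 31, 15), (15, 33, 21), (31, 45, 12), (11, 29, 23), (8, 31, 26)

5

(7,30,35): 7+30 > 35 → valid
(15,31,42): 15+31 > 42 → valid
(15,21,33): 15+21 > 33 → valid
(12,31,45): 12+31 ≤ 45 → not valid
(11,23,29): 11+23 > 29 → valid
(8,26,31): 8+26 > 31 → valid
5 of the 6 triples form a triangle.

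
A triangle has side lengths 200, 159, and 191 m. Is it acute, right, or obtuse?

Compare the square of the longest side to the sum of squares of the other two: 159² + 191² = 61762 > 40000 = 200².

acute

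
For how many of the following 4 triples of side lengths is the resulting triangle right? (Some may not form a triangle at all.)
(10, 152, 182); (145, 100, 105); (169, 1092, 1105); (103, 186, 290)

(10,152,182): 10+152 ≤ 182, not a triangle
(145,100,105): 100²+105² = 21025 = 145² → right
(169,1092,1105): 169²+1092² = 1221025 = 1105² → right
(103,186,290): 103+186 ≤ 290, not a triangle
2 of the 4 are right.

2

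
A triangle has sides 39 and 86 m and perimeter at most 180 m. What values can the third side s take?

Triangle inequality alone gives 47 < s < 125.
The perimeter condition gives s ≤ 180 − 39 − 86 = 55.
Intersecting the two: 47 < s ≤ 55.

47 < s ≤ 55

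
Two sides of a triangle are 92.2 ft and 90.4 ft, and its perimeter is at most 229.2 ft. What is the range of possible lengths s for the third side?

1.8 < s ≤ 46.6

Triangle inequality alone gives 1.8 < s < 182.6.
The perimeter condition gives s ≤ 229.2 − 92.2 − 90.4 = 46.6.
Intersecting the two: 1.8 < s ≤ 46.6.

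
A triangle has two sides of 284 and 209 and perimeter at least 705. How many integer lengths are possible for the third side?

Triangle inequality: 75 < x < 493. Perimeter ≥ 705 gives x ≥ 705 − 284 − 209 = 212.
So 212 ≤ x < 493; integers 212 through 492: 281 values.

281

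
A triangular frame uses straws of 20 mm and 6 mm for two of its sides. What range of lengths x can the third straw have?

By the triangle inequality, x must be less than 20 + 6 = 26 and greater than |20 − 6| = 14.

14 < x < 26 (mm)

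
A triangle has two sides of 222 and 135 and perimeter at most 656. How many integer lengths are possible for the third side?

212

Triangle inequality: 87 < x < 357. Perimeter ≤ 656 gives x ≤ 656 − 222 − 135 = 299.
So 87 < x ≤ 299; integers 88 through 299: 212 values.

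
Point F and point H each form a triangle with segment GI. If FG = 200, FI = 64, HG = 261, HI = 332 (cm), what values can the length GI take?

136 < GI < 264

From triangle FGI: |200 − 64| < GI < 200 + 64, i.e. 136 < GI < 264.
From triangle HGI: 71 < GI < 593.
Both must hold, so GI lies in the intersection.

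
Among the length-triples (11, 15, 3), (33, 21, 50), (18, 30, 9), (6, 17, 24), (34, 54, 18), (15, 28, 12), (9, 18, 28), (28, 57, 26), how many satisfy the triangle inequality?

(3,11,15): 3+11 ≤ 15 → not valid
(21,33,50): 21+33 > 50 → valid
(9,18,30): 9+18 ≤ 30 → not valid
(6,17,24): 6+17 ≤ 24 → not valid
(18,34,54): 18+34 ≤ 54 → not valid
(12,15,28): 12+15 ≤ 28 → not valid
(9,18,28): 9+18 ≤ 28 → not valid
(26,28,57): 26+28 ≤ 57 → not valid
1 of the 8 triples forms a triangle.

1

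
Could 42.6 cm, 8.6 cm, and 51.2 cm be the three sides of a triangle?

No

The two shorter sides sum to 51.2, exactly equal to the longest side 51.2.
That gives only a degenerate (flat) triangle — the inequality must be strict.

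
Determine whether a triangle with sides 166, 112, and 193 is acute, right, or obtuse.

Compare the square of the longest side to the sum of squares of the other two: 112² + 166² = 40100 > 37249 = 193².

acute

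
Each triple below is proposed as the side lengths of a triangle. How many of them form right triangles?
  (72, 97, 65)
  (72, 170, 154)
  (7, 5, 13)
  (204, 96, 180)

3

(72,97,65): 65²+72² = 9409 = 97² → right
(72,170,154): 72²+154² = 28900 = 170² → right
(7,5,13): 5+7 ≤ 13, not a triangle
(204,96,180): 96²+180² = 41616 = 204² → right
3 of the 4 are right.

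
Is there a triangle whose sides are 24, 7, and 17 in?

No

The two shorter sides sum to 24, exactly equal to the longest side 24.
That gives only a degenerate (flat) triangle — the inequality must be strict.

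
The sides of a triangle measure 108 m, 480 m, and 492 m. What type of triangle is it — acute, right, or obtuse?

Compare the square of the longest side to the sum of squares of the other two: 108² + 480² = 242064 = 492².

right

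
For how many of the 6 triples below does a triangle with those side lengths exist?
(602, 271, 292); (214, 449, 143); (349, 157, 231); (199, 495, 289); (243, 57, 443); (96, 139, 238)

1

(271,292,602): 271+292 ≤ 602 → not valid
(143,214,449): 143+214 ≤ 449 → not valid
(157,231,349): 157+231 > 349 → valid
(199,289,495): 199+289 ≤ 495 → not valid
(57,243,443): 57+243 ≤ 443 → not valid
(96,139,238): 96+139 ≤ 238 → not valid
1 of the 6 triples forms a triangle.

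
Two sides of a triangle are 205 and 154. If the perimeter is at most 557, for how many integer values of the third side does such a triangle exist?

Triangle inequality: 51 < x < 359. Perimeter ≤ 557 gives x ≤ 557 − 205 − 154 = 198.
So 51 < x ≤ 198; integers 52 through 198: 147 values.

147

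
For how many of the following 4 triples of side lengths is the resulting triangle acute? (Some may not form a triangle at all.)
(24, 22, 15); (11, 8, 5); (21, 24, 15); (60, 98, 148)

(24,22,15): 15²+22² = 709 > 576 = 24² → acute
(11,8,5): 5²+8² = 89 < 121 = 11² → obtuse
(21,24,15): 15²+21² = 666 > 576 = 24² → acute
(60,98,148): 60²+98² = 13204 < 21904 = 148² → obtuse
2 of the 4 are acute.

2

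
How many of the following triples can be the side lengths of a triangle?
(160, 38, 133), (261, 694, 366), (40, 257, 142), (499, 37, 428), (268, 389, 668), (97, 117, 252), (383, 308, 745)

1

(38,133,160): 38+133 > 160 → valid
(261,366,694): 261+366 ≤ 694 → not valid
(40,142,257): 40+142 ≤ 257 → not valid
(37,428,499): 37+428 ≤ 499 → not valid
(268,389,668): 268+389 ≤ 668 → not valid
(97,117,252): 97+117 ≤ 252 → not valid
(308,383,745): 308+383 ≤ 745 → not valid
1 of the 7 triples forms a triangle.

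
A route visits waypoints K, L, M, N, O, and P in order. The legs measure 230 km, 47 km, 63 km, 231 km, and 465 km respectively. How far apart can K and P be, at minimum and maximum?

The maximum is all hops collinear in one direction: 230 + 47 + 63 + 231 + 465 = 1036.
The longest hop is 465; the others sum to 571. Since 465 ≤ 571, the path can fold back on itself completely, so the minimum distance is 0.

0 ≤ KP ≤ 1036 km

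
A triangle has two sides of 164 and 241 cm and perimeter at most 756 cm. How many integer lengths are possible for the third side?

Triangle inequality: 77 < x < 405. Perimeter ≤ 756 gives x ≤ 756 − 164 − 241 = 351.
So 77 < x ≤ 351; integers 78 through 351: 274 values.

274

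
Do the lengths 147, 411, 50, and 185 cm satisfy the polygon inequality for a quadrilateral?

For a quadrilateral, each side must be shorter than the sum of the others.
Here the longest side is 411, but the remaining 3 sides sum to only 382.

No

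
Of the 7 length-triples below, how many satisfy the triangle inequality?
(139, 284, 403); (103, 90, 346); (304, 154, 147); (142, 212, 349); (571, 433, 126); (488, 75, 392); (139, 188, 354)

2

(139,284,403): 139+284 > 403 → valid
(90,103,346): 90+103 ≤ 346 → not valid
(147,154,304): 147+154 ≤ 304 → not valid
(142,212,349): 142+212 > 349 → valid
(126,433,571): 126+433 ≤ 571 → not valid
(75,392,488): 75+392 ≤ 488 → not valid
(139,188,354): 139+188 ≤ 354 → not valid
2 of the 7 triples form a triangle.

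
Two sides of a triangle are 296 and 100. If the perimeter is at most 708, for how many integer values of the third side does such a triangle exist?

116

Triangle inequality: 196 < x < 396. Perimeter ≤ 708 gives x ≤ 708 − 296 − 100 = 312.
So 196 < x ≤ 312; integers 197 through 312: 116 values.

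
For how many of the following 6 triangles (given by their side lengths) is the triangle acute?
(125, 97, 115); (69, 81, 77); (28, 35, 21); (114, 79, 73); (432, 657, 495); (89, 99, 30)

2

(125,97,115): 97²+115² = 22634 > 15625 = 125² → acute
(69,81,77): 69²+77² = 10690 > 6561 = 81² → acute
(28,35,21): 21²+28² = 1225 = 35² → right
(114,79,73): 73²+79² = 11570 < 12996 = 114² → obtuse
(432,657,495): 432²+495² = 431649 = 657² → right
(89,99,30): 30²+89² = 8821 < 9801 = 99² → obtuse
2 of the 6 are acute.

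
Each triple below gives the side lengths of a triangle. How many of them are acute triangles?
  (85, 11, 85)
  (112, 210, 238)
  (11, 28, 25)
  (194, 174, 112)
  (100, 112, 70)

(85,11,85): 11²+85² = 7346 > 7225 = 85² → acute
(112,210,238): 112²+210² = 56644 = 238² → right
(11,28,25): 11²+25² = 746 < 784 = 28² → obtuse
(194,174,112): 112²+174² = 42820 > 37636 = 194² → acute
(100,112,70): 70²+100² = 14900 > 12544 = 112² → acute
3 of the 5 are acute.

3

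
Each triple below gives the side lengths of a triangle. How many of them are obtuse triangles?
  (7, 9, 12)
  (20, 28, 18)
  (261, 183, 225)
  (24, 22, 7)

(7,9,12): 7²+9² = 130 < 144 = 12² → obtuse
(20,28,18): 18²+20² = 724 < 784 = 28² → obtuse
(261,183,225): 183²+225² = 84114 > 68121 = 261² → acute
(24,22,7): 7²+22² = 533 < 576 = 24² → obtuse
3 of the 4 are obtuse.

3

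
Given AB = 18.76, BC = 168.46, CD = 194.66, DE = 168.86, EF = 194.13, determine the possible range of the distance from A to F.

The maximum is all hops collinear in one direction: 18.76 + 168.46 + 194.66 + 168.86 + 194.13 = 744.87.
The longest hop is 194.66; the others sum to 550.21. Since 194.66 ≤ 550.21, the path can fold back on itself completely, so the minimum distance is 0.

0 ≤ AF ≤ 744.87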